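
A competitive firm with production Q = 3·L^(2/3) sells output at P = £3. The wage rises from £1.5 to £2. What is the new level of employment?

L* = 27

From P·MP_L = w with MP_L = 2·L^(-1/3), the labor demand is L(w) = (6/w)^(3).
At w = 1.5: L = 64. At w = 2: L = 27.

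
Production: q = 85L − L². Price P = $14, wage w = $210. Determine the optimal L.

L* = 35

The marginal product of L is MP_L = 85 − 2L.
A price-taking firm hires until the value of the marginal product equals the wage: P·MP_L = w, so 14·(85 − 2L) = 210.
Then 85 − 2L = 15, giving L = 35.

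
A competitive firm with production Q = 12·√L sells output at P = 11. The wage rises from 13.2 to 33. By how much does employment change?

ΔL = -21

From P·MP_L = w with MP_L = 6·L^(-1/2), the labor demand is L(w) = (66/w)^(2).
At w = 13.2: L = 25. At w = 33: L = 4.
ΔL = 4 − 25 = -21.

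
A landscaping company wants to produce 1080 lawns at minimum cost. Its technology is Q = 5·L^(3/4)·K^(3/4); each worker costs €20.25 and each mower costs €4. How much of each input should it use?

L* = 16, K* = 81

Cost minimization requires the marginal rate of technical substitution to equal the input-price ratio: MP_L/MP_K = w/r.
Here MP_L/MP_K = (3/4)·(K/L)/(3/4) = (K/L). Setting this equal to 20.25/4 = 5.0625 gives K = 5.0625L.
Substituting into Q = 1080: 5·L^(3/4)·(5.0625L)^(3/4) = 1080.
Solving, L = 16 and K = 81.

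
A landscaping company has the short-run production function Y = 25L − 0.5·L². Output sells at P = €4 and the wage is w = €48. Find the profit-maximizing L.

L* = 13

The marginal product of L is MP_L = 25 − L.
A price-taking firm hires until the value of the marginal product equals the wage: P·MP_L = w, so 4·(25 − L) = 48.
Then 25 − L = 12, giving L = 13.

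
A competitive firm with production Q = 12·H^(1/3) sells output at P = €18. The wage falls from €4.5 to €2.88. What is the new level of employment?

From P·MP_H = w with MP_H = 4·H^(-2/3), the labor demand is H(w) = (72/w)^(3/2).
At w = 4.5: H = 64. At w = 2.88: H = 125.

H* = 125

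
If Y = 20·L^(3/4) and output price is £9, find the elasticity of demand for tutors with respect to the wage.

MP_L = (3/4)·20·L^(-1/4), so P·MP_L = w gives 135·L^(-1/4) = w.
Solving, L(w) = (135/w)^(4). This is a constant-elasticity form: L ∝ w^(−4), so ε = −4.

ε = -4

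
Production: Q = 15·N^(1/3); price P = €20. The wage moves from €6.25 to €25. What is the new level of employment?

From P·MP_N = w with MP_N = 5·N^(-2/3), the labor demand is N(w) = (100/w)^(3/2).
At w = 6.25: N = 64. At w = 25: N = 8.

N* = 8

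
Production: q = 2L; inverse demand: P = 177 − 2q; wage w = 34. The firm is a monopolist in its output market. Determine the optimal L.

L* = 20

Marginal revenue from the inverse demand is MR = 177 − 4q.
The marginal product is MP_L = 2.
A monopolist hires until marginal revenue product equals the wage: MR·MP_L = w.
(177 − 8L)·2 = 34, so L = 20.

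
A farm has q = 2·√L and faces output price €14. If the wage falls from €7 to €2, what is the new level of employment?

From P·MP_L = w with MP_L = L^(-1/2), the labor demand is L(w) = (14/w)^(2).
At w = 7: L = 4. At w = 2: L = 49.

L* = 49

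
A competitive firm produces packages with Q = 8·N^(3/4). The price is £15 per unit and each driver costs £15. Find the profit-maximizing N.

MP_N = (3/4)·8·N^(-1/4) = 6·N^(-1/4).
Profit maximization for a price taker requires P·MP_N = w: 15·6·N^(-1/4) = 15.
So N^(-1/4) = 1/6, which gives N = 1296.

N* = 1296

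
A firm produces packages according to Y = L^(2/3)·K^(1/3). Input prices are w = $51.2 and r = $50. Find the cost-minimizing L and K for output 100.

L* = 125, K* = 64

Cost minimization requires the marginal rate of technical substitution to equal the input-price ratio: MP_L/MP_K = w/r.
Here MP_L/MP_K = (2/3)·(K/L)/(1/3) = 2·(K/L). Setting this equal to 51.2/50 = 1.024 gives K = 0.512L.
Substituting into Y = 100: L^(2/3)·(0.512L)^(1/3) = 100.
Solving, L = 125 and K = 64.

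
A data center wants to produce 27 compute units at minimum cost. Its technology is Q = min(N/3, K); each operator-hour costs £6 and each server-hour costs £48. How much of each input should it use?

N* = 81, K* = 27

With a fixed-proportions technology, the cost-minimizing bundle uses no slack in either input: N/3 = K = Q.
So N = 3·27 = 81 and K = 27.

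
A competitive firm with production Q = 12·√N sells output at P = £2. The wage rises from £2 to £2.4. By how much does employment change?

From P·MP_N = w with MP_N = 6·N^(-1/2), the labor demand is N(w) = (12/w)^(2).
At w = 2: N = 36. At w = 2.4: N = 25.
ΔN = 25 − 36 = -11.

ΔN = -11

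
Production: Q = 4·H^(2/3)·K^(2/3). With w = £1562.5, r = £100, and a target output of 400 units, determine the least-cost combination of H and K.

H* = 8, K* = 125

Cost minimization requires the marginal rate of technical substitution to equal the input-price ratio: MP_H/MP_K = w/r.
Here MP_H/MP_K = (2/3)·(K/H)/(2/3) = (K/H). Setting this equal to 1562.5/100 = 15.625 gives K = 15.625H.
Substituting into Q = 400: 4·H^(2/3)·(15.625H)^(2/3) = 400.
Solving, H = 8 and K = 125.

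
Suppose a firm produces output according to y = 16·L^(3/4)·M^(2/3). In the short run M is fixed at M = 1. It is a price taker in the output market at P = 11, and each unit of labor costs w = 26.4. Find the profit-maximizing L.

With M = 1, MP_L = (3/4)·16·L^(-1/4)·1^(2/3) = 12·L^(-1/4).
Profit maximization for a price taker requires P·MP_L = w: 11·12·L^(-1/4) = 26.4.
So L^(-1/4) = 0.2, which gives L = 625.

L* = 625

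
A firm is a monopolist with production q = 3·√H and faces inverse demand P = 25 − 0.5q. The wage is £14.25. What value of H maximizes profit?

Marginal revenue from the inverse demand is MR = 25 − q.
The marginal product is MP_H = 1.5·H^(-1/2).
A monopolist hires until marginal revenue product equals the wage: MR·MP_H = w.
At H, q = 3·√H. Substituting and solving: (25 − 3·√H)·1.5·H^(-1/2) = 14.25 gives H = 4.

H* = 4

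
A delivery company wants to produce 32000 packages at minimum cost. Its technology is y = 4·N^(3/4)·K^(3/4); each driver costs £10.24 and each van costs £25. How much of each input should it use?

Cost minimization requires the marginal rate of technical substitution to equal the input-price ratio: MP_N/MP_K = w/r.
Here MP_N/MP_K = (3/4)·(K/N)/(3/4) = (K/N). Setting this equal to 10.24/25 = 0.4096 gives K = 0.4096N.
Substituting into y = 32000: 4·N^(3/4)·(0.4096N)^(3/4) = 32000.
Solving, N = 625 and K = 256.

N* = 625, K* = 256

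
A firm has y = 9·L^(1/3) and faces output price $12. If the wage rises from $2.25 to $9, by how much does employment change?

ΔL = -56

From P·MP_L = w with MP_L = 3·L^(-2/3), the labor demand is L(w) = (36/w)^(3/2).
At w = 2.25: L = 64. At w = 9: L = 8.
ΔL = 8 − 64 = -56.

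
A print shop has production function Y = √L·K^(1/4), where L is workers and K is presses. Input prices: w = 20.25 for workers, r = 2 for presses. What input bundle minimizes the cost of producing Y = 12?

Cost minimization requires the marginal rate of technical substitution to equal the input-price ratio: MP_L/MP_K = w/r.
Here MP_L/MP_K = (1/2)·(K/L)/(1/4) = 2·(K/L). Setting this equal to 20.25/2 = 10.125 gives K = 5.0625L.
Substituting into Y = 12: L^(1/2)·(5.0625L)^(1/4) = 12.
Solving, L = 16 and K = 81.

L* = 16, K* = 81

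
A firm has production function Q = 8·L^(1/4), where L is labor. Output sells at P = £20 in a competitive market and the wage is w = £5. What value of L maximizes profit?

MP_L = (1/4)·8·L^(-3/4) = 2·L^(-3/4).
Profit maximization for a price taker requires P·MP_L = w: 20·2·L^(-3/4) = 5.
So L^(-3/4) = 0.125, which gives L = 16.

L* = 16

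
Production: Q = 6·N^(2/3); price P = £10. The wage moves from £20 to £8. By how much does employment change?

ΔN = 117

From P·MP_N = w with MP_N = 4·N^(-1/3), the labor demand is N(w) = (40/w)^(3).
At w = 20: N = 8. At w = 8: N = 125.
ΔN = 125 − 8 = 117.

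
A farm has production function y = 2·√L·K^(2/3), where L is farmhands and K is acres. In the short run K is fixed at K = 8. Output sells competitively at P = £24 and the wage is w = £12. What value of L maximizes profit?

L* = 64

With K = 8, MP_L = (1/2)·2·L^(-1/2)·8^(2/3) = 4·L^(-1/2).
Profit maximization for a price taker requires P·MP_L = w: 24·4·L^(-1/2) = 12.
So L^(-1/2) = 0.125, which gives L = 64.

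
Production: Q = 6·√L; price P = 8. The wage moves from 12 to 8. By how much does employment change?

ΔL = 5

From P·MP_L = w with MP_L = 3·L^(-1/2), the labor demand is L(w) = (24/w)^(2).
At w = 12: L = 4. At w = 8: L = 9.
ΔL = 9 − 4 = 5.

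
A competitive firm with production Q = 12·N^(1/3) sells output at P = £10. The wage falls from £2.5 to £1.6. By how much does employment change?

ΔN = 61

From P·MP_N = w with MP_N = 4·N^(-2/3), the labor demand is N(w) = (40/w)^(3/2).
At w = 2.5: N = 64. At w = 1.6: N = 125.
ΔN = 125 − 64 = 61.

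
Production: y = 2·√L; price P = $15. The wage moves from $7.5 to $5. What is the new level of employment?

L* = 9

From P·MP_L = w with MP_L = L^(-1/2), the labor demand is L(w) = (15/w)^(2).
At w = 7.5: L = 4. At w = 5: L = 9.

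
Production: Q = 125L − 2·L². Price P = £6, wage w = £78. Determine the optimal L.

The marginal product of L is MP_L = 125 − 4L.
A price-taking firm hires until the value of the marginal product equals the wage: P·MP_L = w, so 6·(125 − 4L) = 78.
Then 125 − 4L = 13, giving L = 28.

L* = 28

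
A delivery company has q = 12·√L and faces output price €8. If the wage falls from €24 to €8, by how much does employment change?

From P·MP_L = w with MP_L = 6·L^(-1/2), the labor demand is L(w) = (48/w)^(2).
At w = 24: L = 4. At w = 8: L = 36.
ΔL = 36 − 4 = 32.

ΔL = 32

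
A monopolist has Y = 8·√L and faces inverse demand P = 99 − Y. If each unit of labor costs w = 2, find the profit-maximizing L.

L* = 36

Marginal revenue from the inverse demand is MR = 99 − 2Y.
The marginal product is MP_L = 4·L^(-1/2).
A monopolist hires until marginal revenue product equals the wage: MR·MP_L = w.
At L, Y = 8·√L. Substituting and solving: (99 − 16·√L)·4·L^(-1/2) = 2 gives L = 36.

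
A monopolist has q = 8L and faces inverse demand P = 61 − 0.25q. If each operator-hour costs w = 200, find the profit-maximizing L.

Marginal revenue from the inverse demand is MR = 61 − 0.5q.
The marginal product is MP_L = 8.
A monopolist hires until marginal revenue product equals the wage: MR·MP_L = w.
(61 − 4L)·8 = 200, so L = 9.

L* = 9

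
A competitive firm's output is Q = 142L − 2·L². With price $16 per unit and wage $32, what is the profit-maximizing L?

The marginal product of L is MP_L = 142 − 4L.
A price-taking firm hires until the value of the marginal product equals the wage: P·MP_L = w, so 16·(142 − 4L) = 32.
Then 142 − 4L = 2, giving L = 35.

L* = 35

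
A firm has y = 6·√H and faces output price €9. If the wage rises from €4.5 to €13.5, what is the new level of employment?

From P·MP_H = w with MP_H = 3·H^(-1/2), the labor demand is H(w) = (27/w)^(2).
At w = 4.5: H = 36. At w = 13.5: H = 4.

H* = 4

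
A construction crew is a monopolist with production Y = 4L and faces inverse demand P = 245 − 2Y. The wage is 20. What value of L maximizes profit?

L* = 15

Marginal revenue from the inverse demand is MR = 245 − 4Y.
The marginal product is MP_L = 4.
A monopolist hires until marginal revenue product equals the wage: MR·MP_L = w.
(245 − 16L)·4 = 20, so L = 15.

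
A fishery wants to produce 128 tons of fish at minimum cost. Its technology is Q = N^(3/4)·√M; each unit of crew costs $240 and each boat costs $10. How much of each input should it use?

Cost minimization requires the marginal rate of technical substitution to equal the input-price ratio: MP_N/MP_M = w/r.
Here MP_N/MP_M = (3/4)·(M/N)/(1/2) = 1.5·(M/N). Setting this equal to 240/10 = 24 gives M = 16N.
Substituting into Q = 128: N^(3/4)·(16N)^(1/2) = 128.
Solving, N = 16 and M = 256.

N* = 16, M* = 256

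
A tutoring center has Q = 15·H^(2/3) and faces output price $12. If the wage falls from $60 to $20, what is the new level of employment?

From P·MP_H = w with MP_H = 10·H^(-1/3), the labor demand is H(w) = (120/w)^(3).
At w = 60: H = 8. At w = 20: H = 216.

H* = 216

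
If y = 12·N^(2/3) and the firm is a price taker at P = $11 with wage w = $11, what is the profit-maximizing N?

N* = 512

MP_N = (2/3)·12·N^(-1/3) = 8·N^(-1/3).
Profit maximization for a price taker requires P·MP_N = w: 11·8·N^(-1/3) = 11.
So N^(-1/3) = 0.125, which gives N = 512.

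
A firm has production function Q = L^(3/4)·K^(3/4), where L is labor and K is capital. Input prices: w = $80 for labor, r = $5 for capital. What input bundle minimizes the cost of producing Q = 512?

L* = 16, K* = 256

Cost minimization requires the marginal rate of technical substitution to equal the input-price ratio: MP_L/MP_K = w/r.
Here MP_L/MP_K = (3/4)·(K/L)/(3/4) = (K/L). Setting this equal to 80/5 = 16 gives K = 16L.
Substituting into Q = 512: L^(3/4)·(16L)^(3/4) = 512.
Solving, L = 16 and K = 256.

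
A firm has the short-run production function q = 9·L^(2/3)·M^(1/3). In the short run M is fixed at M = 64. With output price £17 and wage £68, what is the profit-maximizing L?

With M = 64, MP_L = (2/3)·9·L^(-1/3)·64^(1/3) = 24·L^(-1/3).
Profit maximization for a price taker requires P·MP_L = w: 17·24·L^(-1/3) = 68.
So L^(-1/3) = 1/6, which gives L = 216.

L* = 216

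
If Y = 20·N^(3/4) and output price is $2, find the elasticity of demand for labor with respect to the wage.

MP_N = (3/4)·20·N^(-1/4), so P·MP_N = w gives 30·N^(-1/4) = w.
Solving, N(w) = (30/w)^(4). This is a constant-elasticity form: N ∝ w^(−4), so ε = −4.

ε = -4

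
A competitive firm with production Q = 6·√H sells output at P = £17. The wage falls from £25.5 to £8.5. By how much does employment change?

From P·MP_H = w with MP_H = 3·H^(-1/2), the labor demand is H(w) = (51/w)^(2).
At w = 25.5: H = 4. At w = 8.5: H = 36.
ΔH = 36 − 4 = 32.

ΔH = 32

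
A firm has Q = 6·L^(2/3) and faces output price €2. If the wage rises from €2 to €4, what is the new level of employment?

L* = 8

From P·MP_L = w with MP_L = 4·L^(-1/3), the labor demand is L(w) = (8/w)^(3).
At w = 2: L = 64. At w = 4: L = 8.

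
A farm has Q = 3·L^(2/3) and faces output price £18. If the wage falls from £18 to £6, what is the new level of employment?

From P·MP_L = w with MP_L = 2·L^(-1/3), the labor demand is L(w) = (36/w)^(3).
At w = 18: L = 8. At w = 6: L = 216.

L* = 216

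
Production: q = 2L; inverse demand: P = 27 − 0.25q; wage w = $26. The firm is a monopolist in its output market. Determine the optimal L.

Marginal revenue from the inverse demand is MR = 27 − 0.5q.
The marginal product is MP_L = 2.
A monopolist hires until marginal revenue product equals the wage: MR·MP_L = w.
(27 − L)·2 = 26, so L = 14.

L* = 14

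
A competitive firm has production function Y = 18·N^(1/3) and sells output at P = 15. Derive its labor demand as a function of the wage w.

N(w) = (90/w)^(3/2)

MP_N = (1/3)·18·N^(-2/3) = 6·N^(-2/3).
Setting P·MP_N = w: 90·N^(-2/3) = w.
Solving for N: N^(-2/3) = w/90, so N = (90/w)^(3/2).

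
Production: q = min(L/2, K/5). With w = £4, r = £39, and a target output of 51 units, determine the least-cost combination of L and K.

L* = 102, K* = 255

With a fixed-proportions technology, the cost-minimizing bundle uses no slack in either input: L/2 = K/5 = q.
So L = 2·51 = 102 and K = 5·51 = 255.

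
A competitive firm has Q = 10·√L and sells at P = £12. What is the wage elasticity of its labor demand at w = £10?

ε = -2

MP_L = (1/2)·10·L^(-1/2), so P·MP_L = w gives 60·L^(-1/2) = w.
Solving, L(w) = (60/w)^(2). This is a constant-elasticity form: L ∝ w^(−2), so ε = −2.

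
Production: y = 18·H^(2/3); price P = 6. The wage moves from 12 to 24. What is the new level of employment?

H* = 27

From P·MP_H = w with MP_H = 12·H^(-1/3), the labor demand is H(w) = (72/w)^(3).
At w = 12: H = 216. At w = 24: H = 27.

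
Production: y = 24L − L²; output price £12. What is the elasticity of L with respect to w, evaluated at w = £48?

ε = -0.2

From P·MP_L = w with MP_L = 24 − 2L, labor demand is L(w) = (24 − w/12)/2.
dL/dw = −1/(24) = -1/24.
At w = 48, L = 10, so ε = (dL/dw)·(w/L) = (-1/24)·(48/10) = -0.2.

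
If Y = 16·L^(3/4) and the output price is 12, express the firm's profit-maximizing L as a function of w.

L(w) = (144/w)^(4)

MP_L = (3/4)·16·L^(-1/4) = 12·L^(-1/4).
Setting P·MP_L = w: 144·L^(-1/4) = w.
Solving for L: L^(-1/4) = w/144, so L = (144/w)^(4).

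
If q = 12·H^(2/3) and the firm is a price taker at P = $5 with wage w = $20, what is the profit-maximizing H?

MP_H = (2/3)·12·H^(-1/3) = 8·H^(-1/3).
Profit maximization for a price taker requires P·MP_H = w: 5·8·H^(-1/3) = 20.
So H^(-1/3) = 0.5, which gives H = 8.

H* = 8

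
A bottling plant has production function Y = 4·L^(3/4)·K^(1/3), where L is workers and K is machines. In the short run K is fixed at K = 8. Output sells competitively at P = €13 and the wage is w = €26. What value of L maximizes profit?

With K = 8, MP_L = (3/4)·4·L^(-1/4)·8^(1/3) = 6·L^(-1/4).
Profit maximization for a price taker requires P·MP_L = w: 13·6·L^(-1/4) = 26.
So L^(-1/4) = 1/3, which gives L = 81.

L* = 81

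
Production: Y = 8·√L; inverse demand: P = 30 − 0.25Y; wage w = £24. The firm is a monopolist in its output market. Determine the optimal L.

Marginal revenue from the inverse demand is MR = 30 − 0.5Y.
The marginal product is MP_L = 4·L^(-1/2).
A monopolist hires until marginal revenue product equals the wage: MR·MP_L = w.
At L, Y = 8·√L. Substituting and solving: (30 − 4·√L)·4·L^(-1/2) = 24 gives L = 9.

L* = 9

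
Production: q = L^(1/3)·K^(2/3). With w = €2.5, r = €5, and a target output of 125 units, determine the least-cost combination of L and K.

L* = 125, K* = 125

Cost minimization requires the marginal rate of technical substitution to equal the input-price ratio: MP_L/MP_K = w/r.
Here MP_L/MP_K = (1/3)·(K/L)/(2/3) = 0.5·(K/L). Setting this equal to 2.5/5 = 0.5 gives K = L.
Substituting into q = 125: L^(1/3)·(L)^(2/3) = 125.
Solving, L = 125 and K = 125.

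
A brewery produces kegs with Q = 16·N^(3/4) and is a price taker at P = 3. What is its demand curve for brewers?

N(w) = 1679616/w^(4)

MP_N = (3/4)·16·N^(-1/4) = 12·N^(-1/4).
Setting P·MP_N = w: 36·N^(-1/4) = w.
Solving for N: N^(-1/4) = w/36, so N = (36/w)^(4).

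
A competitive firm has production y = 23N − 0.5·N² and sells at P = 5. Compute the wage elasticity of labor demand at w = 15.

From P·MP_N = w with MP_N = 23 − N, labor demand is N(w) = 23 − w/5.
dN/dw = −1/(5) = -0.2.
At w = 15, N = 20, so ε = (dN/dw)·(w/N) = (-0.2)·(15/20) = -0.15.

ε = -0.15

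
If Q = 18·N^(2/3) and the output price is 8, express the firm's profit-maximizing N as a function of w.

N(w) = 884736/w³

MP_N = (2/3)·18·N^(-1/3) = 12·N^(-1/3).
Setting P·MP_N = w: 96·N^(-1/3) = w.
Solving for N: N^(-1/3) = w/96, so N = (96/w)^(3).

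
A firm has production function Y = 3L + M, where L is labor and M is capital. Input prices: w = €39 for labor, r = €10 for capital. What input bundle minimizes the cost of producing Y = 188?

The inputs are perfect substitutes, so the firm uses whichever has the lower cost per unit of output.
Cost per unit of output via L is 13; via M it is 10. M is cheaper.
Producing Y = 188 with M alone: L = 0, M = 188.

L* = 0, M* = 188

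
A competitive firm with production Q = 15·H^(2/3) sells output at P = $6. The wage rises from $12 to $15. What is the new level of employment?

From P·MP_H = w with MP_H = 10·H^(-1/3), the labor demand is H(w) = (60/w)^(3).
At w = 12: H = 125. At w = 15: H = 64.

H* = 64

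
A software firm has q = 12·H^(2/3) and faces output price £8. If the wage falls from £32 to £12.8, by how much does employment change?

From P·MP_H = w with MP_H = 8·H^(-1/3), the labor demand is H(w) = (64/w)^(3).
At w = 32: H = 8. At w = 12.8: H = 125.
ΔH = 125 − 8 = 117.

ΔH = 117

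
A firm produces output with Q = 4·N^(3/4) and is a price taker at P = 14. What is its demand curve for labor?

N(w) = 3111696/w^(4)

MP_N = (3/4)·4·N^(-1/4) = 3·N^(-1/4).
Setting P·MP_N = w: 42·N^(-1/4) = w.
Solving for N: N^(-1/4) = w/42, so N = (42/w)^(4).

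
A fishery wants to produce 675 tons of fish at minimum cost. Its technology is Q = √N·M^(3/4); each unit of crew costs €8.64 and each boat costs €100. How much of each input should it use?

N* = 625, M* = 81

Cost minimization requires the marginal rate of technical substitution to equal the input-price ratio: MP_N/MP_M = w/r.
Here MP_N/MP_M = (1/2)·(M/N)/(3/4) = (2/3)·(M/N). Setting this equal to 8.64/100 = 0.0864 gives M = 0.1296N.
Substituting into Q = 675: N^(1/2)·(0.1296N)^(3/4) = 675.
Solving, N = 625 and M = 81.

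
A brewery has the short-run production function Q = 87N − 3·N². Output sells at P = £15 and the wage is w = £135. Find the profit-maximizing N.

N* = 13

The marginal product of N is MP_N = 87 − 6N.
A price-taking firm hires until the value of the marginal product equals the wage: P·MP_N = w, so 15·(87 − 6N) = 135.
Then 87 − 6N = 9, giving N = 13.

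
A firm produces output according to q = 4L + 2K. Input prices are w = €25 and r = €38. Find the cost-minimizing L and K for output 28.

L* = 7, K* = 0

The inputs are perfect substitutes, so the firm uses whichever has the lower cost per unit of output.
Cost per unit of output via L is w/4 = 6.25; via K it is r/2 = 19. L is cheaper.
Producing q = 28 with L alone: L = 7, K = 0.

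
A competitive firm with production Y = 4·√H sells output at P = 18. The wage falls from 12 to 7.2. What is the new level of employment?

H* = 25

From P·MP_H = w with MP_H = 2·H^(-1/2), the labor demand is H(w) = (36/w)^(2).
At w = 12: H = 9. At w = 7.2: H = 25.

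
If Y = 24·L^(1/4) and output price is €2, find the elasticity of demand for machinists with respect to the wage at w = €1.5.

ε = -4/3

MP_L = (1/4)·24·L^(-3/4), so P·MP_L = w gives 12·L^(-3/4) = w.
Solving, L(w) = (12/w)^(4/3). This is a constant-elasticity form: L ∝ w^(−4/3), so ε = −4/3.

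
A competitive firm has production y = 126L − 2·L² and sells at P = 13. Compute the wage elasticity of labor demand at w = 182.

ε = -0.125

From P·MP_L = w with MP_L = 126 − 4L, labor demand is L(w) = (126 − w/13)/4.
dL/dw = −1/(52) = -1/52.
At w = 182, L = 28, so ε = (dL/dw)·(w/L) = (-1/52)·(182/28) = -0.125.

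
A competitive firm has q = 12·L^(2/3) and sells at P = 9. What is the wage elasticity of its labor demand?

ε = -3

MP_L = (2/3)·12·L^(-1/3), so P·MP_L = w gives 72·L^(-1/3) = w.
Solving, L(w) = (72/w)^(3). This is a constant-elasticity form: L ∝ w^(−3), so ε = −3.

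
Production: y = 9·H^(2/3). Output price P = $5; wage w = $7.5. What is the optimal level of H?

H* = 64

MP_H = (2/3)·9·H^(-1/3) = 6·H^(-1/3).
Profit maximization for a price taker requires P·MP_H = w: 5·6·H^(-1/3) = 7.5.
So H^(-1/3) = 0.25, which gives H = 64.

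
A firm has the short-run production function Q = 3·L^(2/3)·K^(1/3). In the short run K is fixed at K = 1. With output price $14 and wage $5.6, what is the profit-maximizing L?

L* = 125

With K = 1, MP_L = (2/3)·3·L^(-1/3)·1^(1/3) = 2·L^(-1/3).
Profit maximization for a price taker requires P·MP_L = w: 14·2·L^(-1/3) = 5.6.
So L^(-1/3) = 0.2, which gives L = 125.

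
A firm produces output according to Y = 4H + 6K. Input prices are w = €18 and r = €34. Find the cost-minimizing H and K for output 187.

The inputs are perfect substitutes, so the firm uses whichever has the lower cost per unit of output.
Cost per unit of output via H is w/4 = 4.5; via K it is r/6 = 17/3. H is cheaper.
Producing Y = 187 with H alone: H = 46.75, K = 0.

H* = 46.75, K* = 0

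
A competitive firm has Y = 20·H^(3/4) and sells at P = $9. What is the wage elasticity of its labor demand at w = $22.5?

MP_H = (3/4)·20·H^(-1/4), so P·MP_H = w gives 135·H^(-1/4) = w.
Solving, H(w) = (135/w)^(4). This is a constant-elasticity form: H ∝ w^(−4), so ε = −4.

ε = -4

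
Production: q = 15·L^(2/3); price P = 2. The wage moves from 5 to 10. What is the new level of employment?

L* = 8

From P·MP_L = w with MP_L = 10·L^(-1/3), the labor demand is L(w) = (20/w)^(3).
At w = 5: L = 64. At w = 10: L = 8.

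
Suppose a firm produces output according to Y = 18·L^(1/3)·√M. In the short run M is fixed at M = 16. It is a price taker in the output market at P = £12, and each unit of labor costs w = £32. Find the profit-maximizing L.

With M = 16, MP_L = (1/3)·18·L^(-2/3)·16^(1/2) = 24·L^(-2/3).
Profit maximization for a price taker requires P·MP_L = w: 12·24·L^(-2/3) = 32.
So L^(-2/3) = 1/9, which gives L = 27.

L* = 27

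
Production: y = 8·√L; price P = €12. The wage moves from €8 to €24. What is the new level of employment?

From P·MP_L = w with MP_L = 4·L^(-1/2), the labor demand is L(w) = (48/w)^(2).
At w = 8: L = 36. At w = 24: L = 4.

L* = 4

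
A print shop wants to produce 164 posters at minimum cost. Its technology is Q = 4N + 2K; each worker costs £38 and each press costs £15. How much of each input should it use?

The inputs are perfect substitutes, so the firm uses whichever has the lower cost per unit of output.
Cost per unit of output via N is w/4 = 9.5; via K it is r/2 = 7.5. K is cheaper.
Producing Q = 164 with K alone: N = 0, K = 82.

N* = 0, K* = 82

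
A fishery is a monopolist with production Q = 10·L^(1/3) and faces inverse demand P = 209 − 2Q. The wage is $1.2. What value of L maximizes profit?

L* = 125

Marginal revenue from the inverse demand is MR = 209 − 4Q.
The marginal product is MP_L = (10/3)·L^(-2/3).
A monopolist hires until marginal revenue product equals the wage: MR·MP_L = w.
At L, Q = 10·L^(1/3). Substituting and solving: (209 − 40·L^(1/3))·(10/3)·L^(-2/3) = 1.2 gives L = 125.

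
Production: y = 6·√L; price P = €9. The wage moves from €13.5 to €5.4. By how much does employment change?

From P·MP_L = w with MP_L = 3·L^(-1/2), the labor demand is L(w) = (27/w)^(2).
At w = 13.5: L = 4. At w = 5.4: L = 25.
ΔL = 25 − 4 = 21.

ΔL = 21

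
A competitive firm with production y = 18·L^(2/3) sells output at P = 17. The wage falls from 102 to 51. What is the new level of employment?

L* = 64

From P·MP_L = w with MP_L = 12·L^(-1/3), the labor demand is L(w) = (204/w)^(3).
At w = 102: L = 8. At w = 51: L = 64.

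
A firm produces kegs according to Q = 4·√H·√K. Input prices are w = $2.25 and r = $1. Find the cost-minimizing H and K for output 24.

H* = 4, K* = 9

Cost minimization requires the marginal rate of technical substitution to equal the input-price ratio: MP_H/MP_K = w/r.
Here MP_H/MP_K = (1/2)·(K/H)/(1/2) = (K/H). Setting this equal to 2.25/1 = 2.25 gives K = 2.25H.
Substituting into Q = 24: 4·H^(1/2)·(2.25H)^(1/2) = 24.
Solving, H = 4 and K = 9.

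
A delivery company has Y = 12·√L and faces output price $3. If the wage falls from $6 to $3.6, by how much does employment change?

ΔL = 16

From P·MP_L = w with MP_L = 6·L^(-1/2), the labor demand is L(w) = (18/w)^(2).
At w = 6: L = 9. At w = 3.6: L = 25.
ΔL = 25 − 9 = 16.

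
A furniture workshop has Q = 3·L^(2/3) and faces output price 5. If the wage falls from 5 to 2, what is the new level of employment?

From P·MP_L = w with MP_L = 2·L^(-1/3), the labor demand is L(w) = (10/w)^(3).
At w = 5: L = 8. At w = 2: L = 125.

L* = 125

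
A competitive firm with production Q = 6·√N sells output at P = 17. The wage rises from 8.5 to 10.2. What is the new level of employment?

From P·MP_N = w with MP_N = 3·N^(-1/2), the labor demand is N(w) = (51/w)^(2).
At w = 8.5: N = 36. At w = 10.2: N = 25.

N* = 25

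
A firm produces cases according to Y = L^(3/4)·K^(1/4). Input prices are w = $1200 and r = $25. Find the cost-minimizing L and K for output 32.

L* = 16, K* = 256

Cost minimization requires the marginal rate of technical substitution to equal the input-price ratio: MP_L/MP_K = w/r.
Here MP_L/MP_K = (3/4)·(K/L)/(1/4) = 3·(K/L). Setting this equal to 1200/25 = 48 gives K = 16L.
Substituting into Y = 32: L^(3/4)·(16L)^(1/4) = 32.
Solving, L = 16 and K = 256.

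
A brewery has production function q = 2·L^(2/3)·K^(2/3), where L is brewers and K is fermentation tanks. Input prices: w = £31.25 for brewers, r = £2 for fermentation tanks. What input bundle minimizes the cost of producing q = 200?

L* = 8, K* = 125

Cost minimization requires the marginal rate of technical substitution to equal the input-price ratio: MP_L/MP_K = w/r.
Here MP_L/MP_K = (2/3)·(K/L)/(2/3) = (K/L). Setting this equal to 31.25/2 = 15.625 gives K = 15.625L.
Substituting into q = 200: 2·L^(2/3)·(15.625L)^(2/3) = 200.
Solving, L = 8 and K = 125.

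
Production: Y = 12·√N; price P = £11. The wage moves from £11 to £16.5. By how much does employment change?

ΔN = -20

From P·MP_N = w with MP_N = 6·N^(-1/2), the labor demand is N(w) = (66/w)^(2).
At w = 11: N = 36. At w = 16.5: N = 16.
ΔN = 16 − 36 = -20.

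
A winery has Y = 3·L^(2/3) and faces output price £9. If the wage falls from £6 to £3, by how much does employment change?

ΔL = 189

From P·MP_L = w with MP_L = 2·L^(-1/3), the labor demand is L(w) = (18/w)^(3).
At w = 6: L = 27. At w = 3: L = 216.
ΔL = 216 − 27 = 189.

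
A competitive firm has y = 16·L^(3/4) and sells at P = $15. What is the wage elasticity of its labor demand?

MP_L = (3/4)·16·L^(-1/4), so P·MP_L = w gives 180·L^(-1/4) = w.
Solving, L(w) = (180/w)^(4). This is a constant-elasticity form: L ∝ w^(−4), so ε = −4.

ε = -4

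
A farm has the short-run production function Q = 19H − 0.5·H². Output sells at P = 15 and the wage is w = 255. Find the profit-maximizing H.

H* = 2

The marginal product of H is MP_H = 19 − H.
A price-taking firm hires until the value of the marginal product equals the wage: P·MP_H = w, so 15·(19 − H) = 255.
Then 19 − H = 17, giving H = 2.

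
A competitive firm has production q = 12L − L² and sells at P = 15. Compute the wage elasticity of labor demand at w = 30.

From P·MP_L = w with MP_L = 12 − 2L, labor demand is L(w) = (12 − w/15)/2.
dL/dw = −1/(30) = -1/30.
At w = 30, L = 5, so ε = (dL/dw)·(w/L) = (-1/30)·(30/5) = -0.2.

ε = -0.2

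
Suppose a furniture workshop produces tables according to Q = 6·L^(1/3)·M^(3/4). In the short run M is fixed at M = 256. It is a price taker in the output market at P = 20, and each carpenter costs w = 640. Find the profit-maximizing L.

L* = 8

With M = 256, MP_L = (1/3)·6·L^(-2/3)·256^(3/4) = 128·L^(-2/3).
Profit maximization for a price taker requires P·MP_L = w: 20·128·L^(-2/3) = 640.
So L^(-2/3) = 0.25, which gives L = 8.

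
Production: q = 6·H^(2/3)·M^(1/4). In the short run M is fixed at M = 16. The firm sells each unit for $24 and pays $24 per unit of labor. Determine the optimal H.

H* = 512

With M = 16, MP_H = (2/3)·6·H^(-1/3)·16^(1/4) = 8·H^(-1/3).
Profit maximization for a price taker requires P·MP_H = w: 24·8·H^(-1/3) = 24.
So H^(-1/3) = 0.125, which gives H = 512.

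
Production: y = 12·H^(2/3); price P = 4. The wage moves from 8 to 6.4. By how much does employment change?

From P·MP_H = w with MP_H = 8·H^(-1/3), the labor demand is H(w) = (32/w)^(3).
At w = 8: H = 64. At w = 6.4: H = 125.
ΔH = 125 − 64 = 61.

ΔH = 61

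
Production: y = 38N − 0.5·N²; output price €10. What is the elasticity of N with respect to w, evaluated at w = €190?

ε = -1

From P·MP_N = w with MP_N = 38 − N, labor demand is N(w) = 38 − w/10.
dN/dw = −1/(10) = -0.1.
At w = 190, N = 19, so ε = (dN/dw)·(w/N) = (-0.1)·(190/19) = -1.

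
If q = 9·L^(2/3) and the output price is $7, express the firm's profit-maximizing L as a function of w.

MP_L = (2/3)·9·L^(-1/3) = 6·L^(-1/3).
Setting P·MP_L = w: 42·L^(-1/3) = w.
Solving for L: L^(-1/3) = w/42, so L = (42/w)^(3).

L(w) = 74088/w³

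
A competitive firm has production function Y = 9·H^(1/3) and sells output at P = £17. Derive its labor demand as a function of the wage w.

MP_H = (1/3)·9·H^(-2/3) = 3·H^(-2/3).
Setting P·MP_H = w: 51·H^(-2/3) = w.
Solving for H: H^(-2/3) = w/51, so H = (51/w)^(3/2).

H(w) = (51/w)^(3/2)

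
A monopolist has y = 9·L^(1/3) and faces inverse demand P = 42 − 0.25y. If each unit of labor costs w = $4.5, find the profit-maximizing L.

L* = 64

Marginal revenue from the inverse demand is MR = 42 − 0.5y.
The marginal product is MP_L = 3·L^(-2/3).
A monopolist hires until marginal revenue product equals the wage: MR·MP_L = w.
At L, y = 9·L^(1/3). Substituting and solving: (42 − 4.5·L^(1/3))·3·L^(-2/3) = 4.5 gives L = 64.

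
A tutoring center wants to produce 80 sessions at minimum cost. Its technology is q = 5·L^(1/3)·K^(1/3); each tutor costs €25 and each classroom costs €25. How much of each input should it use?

L* = 64, K* = 64

Cost minimization requires the marginal rate of technical substitution to equal the input-price ratio: MP_L/MP_K = w/r.
Here MP_L/MP_K = (1/3)·(K/L)/(1/3) = (K/L). Setting this equal to 25/25 = 1 gives K = L.
Substituting into q = 80: 5·L^(1/3)·(L)^(1/3) = 80.
Solving, L = 64 and K = 64.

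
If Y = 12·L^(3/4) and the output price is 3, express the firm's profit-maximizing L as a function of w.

L(w) = 531441/w^(4)

MP_L = (3/4)·12·L^(-1/4) = 9·L^(-1/4).
Setting P·MP_L = w: 27·L^(-1/4) = w.
Solving for L: L^(-1/4) = w/27, so L = (27/w)^(4).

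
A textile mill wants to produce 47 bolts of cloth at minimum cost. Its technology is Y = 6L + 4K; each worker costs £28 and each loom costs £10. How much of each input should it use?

L* = 0, K* = 11.75

The inputs are perfect substitutes, so the firm uses whichever has the lower cost per unit of output.
Cost per unit of output via L is w/6 = 14/3; via K it is r/4 = 2.5. K is cheaper.
Producing Y = 47 with K alone: L = 0, K = 11.75.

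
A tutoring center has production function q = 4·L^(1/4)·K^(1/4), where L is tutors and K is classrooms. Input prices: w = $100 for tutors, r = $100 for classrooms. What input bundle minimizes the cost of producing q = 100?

Cost minimization requires the marginal rate of technical substitution to equal the input-price ratio: MP_L/MP_K = w/r.
Here MP_L/MP_K = (1/4)·(K/L)/(1/4) = (K/L). Setting this equal to 100/100 = 1 gives K = L.
Substituting into q = 100: 4·L^(1/4)·(L)^(1/4) = 100.
Solving, L = 625 and K = 625.

L* = 625, K* = 625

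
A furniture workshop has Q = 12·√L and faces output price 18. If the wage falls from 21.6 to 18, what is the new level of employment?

From P·MP_L = w with MP_L = 6·L^(-1/2), the labor demand is L(w) = (108/w)^(2).
At w = 21.6: L = 25. At w = 18: L = 36.

L* = 36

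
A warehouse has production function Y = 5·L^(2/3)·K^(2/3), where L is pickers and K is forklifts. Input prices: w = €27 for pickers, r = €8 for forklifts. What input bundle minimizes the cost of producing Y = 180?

Cost minimization requires the marginal rate of technical substitution to equal the input-price ratio: MP_L/MP_K = w/r.
Here MP_L/MP_K = (2/3)·(K/L)/(2/3) = (K/L). Setting this equal to 27/8 = 3.375 gives K = 3.375L.
Substituting into Y = 180: 5·L^(2/3)·(3.375L)^(2/3) = 180.
Solving, L = 8 and K = 27.

L* = 8, K* = 27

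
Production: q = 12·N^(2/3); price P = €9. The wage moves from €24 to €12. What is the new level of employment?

From P·MP_N = w with MP_N = 8·N^(-1/3), the labor demand is N(w) = (72/w)^(3).
At w = 24: N = 27. At w = 12: N = 216.

N* = 216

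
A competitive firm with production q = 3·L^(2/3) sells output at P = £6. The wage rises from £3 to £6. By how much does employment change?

ΔL = -56

From P·MP_L = w with MP_L = 2·L^(-1/3), the labor demand is L(w) = (12/w)^(3).
At w = 3: L = 64. At w = 6: L = 8.
ΔL = 8 − 64 = -56.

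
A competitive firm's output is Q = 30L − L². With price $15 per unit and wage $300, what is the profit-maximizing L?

The marginal product of L is MP_L = 30 − 2L.
A price-taking firm hires until the value of the marginal product equals the wage: P·MP_L = w, so 15·(30 − 2L) = 300.
Then 30 − 2L = 20, giving L = 5.

L* = 5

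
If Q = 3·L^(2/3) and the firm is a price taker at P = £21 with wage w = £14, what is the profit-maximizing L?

L* = 27

MP_L = (2/3)·3·L^(-1/3) = 2·L^(-1/3).
Profit maximization for a price taker requires P·MP_L = w: 21·2·L^(-1/3) = 14.
So L^(-1/3) = 1/3, which gives L = 27.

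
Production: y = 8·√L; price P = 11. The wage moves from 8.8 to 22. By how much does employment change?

From P·MP_L = w with MP_L = 4·L^(-1/2), the labor demand is L(w) = (44/w)^(2).
At w = 8.8: L = 25. At w = 22: L = 4.
ΔL = 4 − 25 = -21.

ΔL = -21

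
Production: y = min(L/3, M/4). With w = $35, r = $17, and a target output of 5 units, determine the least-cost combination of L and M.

With a fixed-proportions technology, the cost-minimizing bundle uses no slack in either input: L/3 = M/4 = y.
So L = 3·5 = 15 and M = 4·5 = 20.

L* = 15, M* = 20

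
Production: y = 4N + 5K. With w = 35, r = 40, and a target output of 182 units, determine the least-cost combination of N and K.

The inputs are perfect substitutes, so the firm uses whichever has the lower cost per unit of output.
Cost per unit of output via N is w/4 = 8.75; via K it is r/5 = 8. K is cheaper.
Producing y = 182 with K alone: N = 0, K = 36.4.

N* = 0, K* = 36.4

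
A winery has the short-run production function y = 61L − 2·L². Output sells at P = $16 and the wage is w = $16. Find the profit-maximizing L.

L* = 15

The marginal product of L is MP_L = 61 − 4L.
A price-taking firm hires until the value of the marginal product equals the wage: P·MP_L = w, so 16·(61 − 4L) = 16.
Then 61 − 4L = 1, giving L = 15.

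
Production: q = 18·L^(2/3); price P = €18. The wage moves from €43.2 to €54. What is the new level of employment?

L* = 64

From P·MP_L = w with MP_L = 12·L^(-1/3), the labor demand is L(w) = (216/w)^(3).
At w = 43.2: L = 125. At w = 54: L = 64.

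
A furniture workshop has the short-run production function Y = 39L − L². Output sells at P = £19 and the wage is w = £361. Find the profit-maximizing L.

L* = 10

The marginal product of L is MP_L = 39 − 2L.
A price-taking firm hires until the value of the marginal product equals the wage: P·MP_L = w, so 19·(39 − 2L) = 361.
Then 39 − 2L = 19, giving L = 10.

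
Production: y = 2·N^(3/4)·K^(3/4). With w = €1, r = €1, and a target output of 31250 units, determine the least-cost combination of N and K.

N* = 625, K* = 625

Cost minimization requires the marginal rate of technical substitution to equal the input-price ratio: MP_N/MP_K = w/r.
Here MP_N/MP_K = (3/4)·(K/N)/(3/4) = (K/N). Setting this equal to 1/1 = 1 gives K = N.
Substituting into y = 31250: 2·N^(3/4)·(N)^(3/4) = 31250.
Solving, N = 625 and K = 625.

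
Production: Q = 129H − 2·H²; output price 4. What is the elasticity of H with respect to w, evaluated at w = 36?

ε = -0.075

From P·MP_H = w with MP_H = 129 − 4H, labor demand is H(w) = (129 − w/4)/4.
dH/dw = −1/(16) = -0.0625.
At w = 36, H = 30, so ε = (dH/dw)·(w/H) = (-0.0625)·(36/30) = -0.075.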